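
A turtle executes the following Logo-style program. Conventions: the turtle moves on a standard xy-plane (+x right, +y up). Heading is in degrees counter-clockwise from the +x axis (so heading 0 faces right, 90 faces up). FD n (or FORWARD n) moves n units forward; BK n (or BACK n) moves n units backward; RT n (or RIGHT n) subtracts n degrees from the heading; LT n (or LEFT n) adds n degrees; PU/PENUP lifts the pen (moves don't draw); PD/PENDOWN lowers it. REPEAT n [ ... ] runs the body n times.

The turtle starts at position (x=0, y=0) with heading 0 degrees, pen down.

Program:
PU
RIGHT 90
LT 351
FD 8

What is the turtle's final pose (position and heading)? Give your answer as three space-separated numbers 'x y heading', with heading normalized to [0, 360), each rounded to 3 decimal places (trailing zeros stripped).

Executing turtle program step by step:
Start: pos=(0,0), heading=0, pen down
PU: pen up
RT 90: heading 0 -> 270
LT 351: heading 270 -> 261
FD 8: (0,0) -> (-1.251,-7.902) [heading=261, move]
Final: pos=(-1.251,-7.902), heading=261, 0 segment(s) drawn

Answer: -1.251 -7.902 261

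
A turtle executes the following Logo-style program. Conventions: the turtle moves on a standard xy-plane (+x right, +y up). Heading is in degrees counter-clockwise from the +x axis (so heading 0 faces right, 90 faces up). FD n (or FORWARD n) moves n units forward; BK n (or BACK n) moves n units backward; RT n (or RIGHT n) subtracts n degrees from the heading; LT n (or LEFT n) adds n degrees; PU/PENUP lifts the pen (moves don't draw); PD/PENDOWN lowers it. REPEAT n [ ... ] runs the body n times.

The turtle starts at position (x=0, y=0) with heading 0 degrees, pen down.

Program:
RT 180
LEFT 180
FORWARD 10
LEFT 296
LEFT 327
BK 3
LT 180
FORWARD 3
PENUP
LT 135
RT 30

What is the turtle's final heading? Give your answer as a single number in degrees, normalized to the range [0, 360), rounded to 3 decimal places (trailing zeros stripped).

Executing turtle program step by step:
Start: pos=(0,0), heading=0, pen down
RT 180: heading 0 -> 180
LT 180: heading 180 -> 0
FD 10: (0,0) -> (10,0) [heading=0, draw]
LT 296: heading 0 -> 296
LT 327: heading 296 -> 263
BK 3: (10,0) -> (10.366,2.978) [heading=263, draw]
LT 180: heading 263 -> 83
FD 3: (10.366,2.978) -> (10.731,5.955) [heading=83, draw]
PU: pen up
LT 135: heading 83 -> 218
RT 30: heading 218 -> 188
Final: pos=(10.731,5.955), heading=188, 3 segment(s) drawn

Answer: 188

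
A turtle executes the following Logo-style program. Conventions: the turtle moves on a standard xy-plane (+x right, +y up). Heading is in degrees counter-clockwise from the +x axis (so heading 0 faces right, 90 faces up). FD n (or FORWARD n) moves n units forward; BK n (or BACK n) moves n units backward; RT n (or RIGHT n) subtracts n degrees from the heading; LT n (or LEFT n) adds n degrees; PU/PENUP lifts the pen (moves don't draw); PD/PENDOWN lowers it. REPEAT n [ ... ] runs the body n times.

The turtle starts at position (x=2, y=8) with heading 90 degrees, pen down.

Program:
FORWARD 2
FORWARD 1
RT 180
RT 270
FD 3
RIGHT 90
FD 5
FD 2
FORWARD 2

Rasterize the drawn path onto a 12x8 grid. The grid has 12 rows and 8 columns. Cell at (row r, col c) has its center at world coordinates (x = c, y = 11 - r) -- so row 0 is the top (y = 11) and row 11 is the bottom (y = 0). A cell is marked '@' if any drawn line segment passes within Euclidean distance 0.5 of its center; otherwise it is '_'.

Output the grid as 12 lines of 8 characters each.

Segment 0: (2,8) -> (2,10)
Segment 1: (2,10) -> (2,11)
Segment 2: (2,11) -> (5,11)
Segment 3: (5,11) -> (5,6)
Segment 4: (5,6) -> (5,4)
Segment 5: (5,4) -> (5,2)

Answer: __@@@@__
__@__@__
__@__@__
__@__@__
_____@__
_____@__
_____@__
_____@__
_____@__
_____@__
________
________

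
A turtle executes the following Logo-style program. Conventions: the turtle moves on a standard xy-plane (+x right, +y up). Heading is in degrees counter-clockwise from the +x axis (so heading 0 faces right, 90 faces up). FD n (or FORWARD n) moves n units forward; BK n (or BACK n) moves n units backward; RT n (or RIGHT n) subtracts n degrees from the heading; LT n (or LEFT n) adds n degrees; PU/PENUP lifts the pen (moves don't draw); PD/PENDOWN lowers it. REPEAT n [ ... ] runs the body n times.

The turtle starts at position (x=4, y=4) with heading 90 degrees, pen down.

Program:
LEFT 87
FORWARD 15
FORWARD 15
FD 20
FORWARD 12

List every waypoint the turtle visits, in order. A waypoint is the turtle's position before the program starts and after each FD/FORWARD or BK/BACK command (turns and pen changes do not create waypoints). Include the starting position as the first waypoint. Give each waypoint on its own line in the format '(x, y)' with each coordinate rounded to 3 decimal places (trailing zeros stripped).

Executing turtle program step by step:
Start: pos=(4,4), heading=90, pen down
LT 87: heading 90 -> 177
FD 15: (4,4) -> (-10.979,4.785) [heading=177, draw]
FD 15: (-10.979,4.785) -> (-25.959,5.57) [heading=177, draw]
FD 20: (-25.959,5.57) -> (-45.931,6.617) [heading=177, draw]
FD 12: (-45.931,6.617) -> (-57.915,7.245) [heading=177, draw]
Final: pos=(-57.915,7.245), heading=177, 4 segment(s) drawn
Waypoints (5 total):
(4, 4)
(-10.979, 4.785)
(-25.959, 5.57)
(-45.931, 6.617)
(-57.915, 7.245)

Answer: (4, 4)
(-10.979, 4.785)
(-25.959, 5.57)
(-45.931, 6.617)
(-57.915, 7.245)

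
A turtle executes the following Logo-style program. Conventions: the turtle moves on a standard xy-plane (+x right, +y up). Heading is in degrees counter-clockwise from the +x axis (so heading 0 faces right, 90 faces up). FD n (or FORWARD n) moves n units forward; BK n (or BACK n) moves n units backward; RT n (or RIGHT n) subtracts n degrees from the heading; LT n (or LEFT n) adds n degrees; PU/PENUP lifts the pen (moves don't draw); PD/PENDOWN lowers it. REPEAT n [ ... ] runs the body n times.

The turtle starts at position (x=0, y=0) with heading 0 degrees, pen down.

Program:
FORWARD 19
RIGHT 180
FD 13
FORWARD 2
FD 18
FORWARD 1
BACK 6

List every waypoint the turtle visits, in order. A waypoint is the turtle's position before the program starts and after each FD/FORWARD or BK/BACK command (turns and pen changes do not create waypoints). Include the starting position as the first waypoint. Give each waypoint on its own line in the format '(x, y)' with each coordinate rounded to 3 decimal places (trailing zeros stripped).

Answer: (0, 0)
(19, 0)
(6, 0)
(4, 0)
(-14, 0)
(-15, 0)
(-9, 0)

Derivation:
Executing turtle program step by step:
Start: pos=(0,0), heading=0, pen down
FD 19: (0,0) -> (19,0) [heading=0, draw]
RT 180: heading 0 -> 180
FD 13: (19,0) -> (6,0) [heading=180, draw]
FD 2: (6,0) -> (4,0) [heading=180, draw]
FD 18: (4,0) -> (-14,0) [heading=180, draw]
FD 1: (-14,0) -> (-15,0) [heading=180, draw]
BK 6: (-15,0) -> (-9,0) [heading=180, draw]
Final: pos=(-9,0), heading=180, 6 segment(s) drawn
Waypoints (7 total):
(0, 0)
(19, 0)
(6, 0)
(4, 0)
(-14, 0)
(-15, 0)
(-9, 0)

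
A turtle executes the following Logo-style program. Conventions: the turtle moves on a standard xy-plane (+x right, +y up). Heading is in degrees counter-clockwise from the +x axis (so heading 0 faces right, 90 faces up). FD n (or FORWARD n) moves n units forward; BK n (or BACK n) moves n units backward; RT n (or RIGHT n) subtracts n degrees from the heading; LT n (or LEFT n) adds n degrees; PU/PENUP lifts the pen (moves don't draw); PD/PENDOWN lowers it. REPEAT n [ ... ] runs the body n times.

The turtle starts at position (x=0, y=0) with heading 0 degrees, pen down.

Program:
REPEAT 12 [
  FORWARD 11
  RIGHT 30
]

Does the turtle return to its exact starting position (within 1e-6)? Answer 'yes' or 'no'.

Executing turtle program step by step:
Start: pos=(0,0), heading=0, pen down
REPEAT 12 [
  -- iteration 1/12 --
  FD 11: (0,0) -> (11,0) [heading=0, draw]
  RT 30: heading 0 -> 330
  -- iteration 2/12 --
  FD 11: (11,0) -> (20.526,-5.5) [heading=330, draw]
  RT 30: heading 330 -> 300
  -- iteration 3/12 --
  FD 11: (20.526,-5.5) -> (26.026,-15.026) [heading=300, draw]
  RT 30: heading 300 -> 270
  -- iteration 4/12 --
  FD 11: (26.026,-15.026) -> (26.026,-26.026) [heading=270, draw]
  RT 30: heading 270 -> 240
  -- iteration 5/12 --
  FD 11: (26.026,-26.026) -> (20.526,-35.553) [heading=240, draw]
  RT 30: heading 240 -> 210
  -- iteration 6/12 --
  FD 11: (20.526,-35.553) -> (11,-41.053) [heading=210, draw]
  RT 30: heading 210 -> 180
  -- iteration 7/12 --
  FD 11: (11,-41.053) -> (0,-41.053) [heading=180, draw]
  RT 30: heading 180 -> 150
  -- iteration 8/12 --
  FD 11: (0,-41.053) -> (-9.526,-35.553) [heading=150, draw]
  RT 30: heading 150 -> 120
  -- iteration 9/12 --
  FD 11: (-9.526,-35.553) -> (-15.026,-26.026) [heading=120, draw]
  RT 30: heading 120 -> 90
  -- iteration 10/12 --
  FD 11: (-15.026,-26.026) -> (-15.026,-15.026) [heading=90, draw]
  RT 30: heading 90 -> 60
  -- iteration 11/12 --
  FD 11: (-15.026,-15.026) -> (-9.526,-5.5) [heading=60, draw]
  RT 30: heading 60 -> 30
  -- iteration 12/12 --
  FD 11: (-9.526,-5.5) -> (0,0) [heading=30, draw]
  RT 30: heading 30 -> 0
]
Final: pos=(0,0), heading=0, 12 segment(s) drawn

Start position: (0, 0)
Final position: (0, 0)
Distance = 0; < 1e-6 -> CLOSED

Answer: yes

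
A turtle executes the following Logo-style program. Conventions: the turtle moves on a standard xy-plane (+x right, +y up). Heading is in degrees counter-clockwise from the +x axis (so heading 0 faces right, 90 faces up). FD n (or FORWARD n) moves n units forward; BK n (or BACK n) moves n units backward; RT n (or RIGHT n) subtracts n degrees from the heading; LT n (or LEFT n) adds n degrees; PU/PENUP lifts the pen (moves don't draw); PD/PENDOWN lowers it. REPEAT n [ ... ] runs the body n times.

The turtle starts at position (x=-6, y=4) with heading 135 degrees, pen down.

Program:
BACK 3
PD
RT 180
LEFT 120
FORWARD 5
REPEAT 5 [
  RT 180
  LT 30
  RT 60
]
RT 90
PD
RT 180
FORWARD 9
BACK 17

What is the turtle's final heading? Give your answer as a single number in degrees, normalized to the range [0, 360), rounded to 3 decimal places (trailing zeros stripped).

Answer: 195

Derivation:
Executing turtle program step by step:
Start: pos=(-6,4), heading=135, pen down
BK 3: (-6,4) -> (-3.879,1.879) [heading=135, draw]
PD: pen down
RT 180: heading 135 -> 315
LT 120: heading 315 -> 75
FD 5: (-3.879,1.879) -> (-2.585,6.708) [heading=75, draw]
REPEAT 5 [
  -- iteration 1/5 --
  RT 180: heading 75 -> 255
  LT 30: heading 255 -> 285
  RT 60: heading 285 -> 225
  -- iteration 2/5 --
  RT 180: heading 225 -> 45
  LT 30: heading 45 -> 75
  RT 60: heading 75 -> 15
  -- iteration 3/5 --
  RT 180: heading 15 -> 195
  LT 30: heading 195 -> 225
  RT 60: heading 225 -> 165
  -- iteration 4/5 --
  RT 180: heading 165 -> 345
  LT 30: heading 345 -> 15
  RT 60: heading 15 -> 315
  -- iteration 5/5 --
  RT 180: heading 315 -> 135
  LT 30: heading 135 -> 165
  RT 60: heading 165 -> 105
]
RT 90: heading 105 -> 15
PD: pen down
RT 180: heading 15 -> 195
FD 9: (-2.585,6.708) -> (-11.278,4.379) [heading=195, draw]
BK 17: (-11.278,4.379) -> (5.143,8.779) [heading=195, draw]
Final: pos=(5.143,8.779), heading=195, 4 segment(s) drawn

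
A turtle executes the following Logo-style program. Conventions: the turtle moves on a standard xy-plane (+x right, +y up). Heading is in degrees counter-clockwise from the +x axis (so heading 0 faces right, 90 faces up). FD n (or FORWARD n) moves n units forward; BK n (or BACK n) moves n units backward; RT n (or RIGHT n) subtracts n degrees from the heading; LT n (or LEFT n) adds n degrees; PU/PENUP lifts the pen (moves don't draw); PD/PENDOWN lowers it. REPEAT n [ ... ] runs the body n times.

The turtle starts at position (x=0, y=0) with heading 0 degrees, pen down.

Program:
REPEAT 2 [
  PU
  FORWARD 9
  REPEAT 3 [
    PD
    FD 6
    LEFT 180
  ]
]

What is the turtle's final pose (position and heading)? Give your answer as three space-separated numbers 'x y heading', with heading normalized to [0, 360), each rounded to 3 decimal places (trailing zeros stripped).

Answer: 0 0 0

Derivation:
Executing turtle program step by step:
Start: pos=(0,0), heading=0, pen down
REPEAT 2 [
  -- iteration 1/2 --
  PU: pen up
  FD 9: (0,0) -> (9,0) [heading=0, move]
  REPEAT 3 [
    -- iteration 1/3 --
    PD: pen down
    FD 6: (9,0) -> (15,0) [heading=0, draw]
    LT 180: heading 0 -> 180
    -- iteration 2/3 --
    PD: pen down
    FD 6: (15,0) -> (9,0) [heading=180, draw]
    LT 180: heading 180 -> 0
    -- iteration 3/3 --
    PD: pen down
    FD 6: (9,0) -> (15,0) [heading=0, draw]
    LT 180: heading 0 -> 180
  ]
  -- iteration 2/2 --
  PU: pen up
  FD 9: (15,0) -> (6,0) [heading=180, move]
  REPEAT 3 [
    -- iteration 1/3 --
    PD: pen down
    FD 6: (6,0) -> (0,0) [heading=180, draw]
    LT 180: heading 180 -> 0
    -- iteration 2/3 --
    PD: pen down
    FD 6: (0,0) -> (6,0) [heading=0, draw]
    LT 180: heading 0 -> 180
    -- iteration 3/3 --
    PD: pen down
    FD 6: (6,0) -> (0,0) [heading=180, draw]
    LT 180: heading 180 -> 0
  ]
]
Final: pos=(0,0), heading=0, 6 segment(s) drawn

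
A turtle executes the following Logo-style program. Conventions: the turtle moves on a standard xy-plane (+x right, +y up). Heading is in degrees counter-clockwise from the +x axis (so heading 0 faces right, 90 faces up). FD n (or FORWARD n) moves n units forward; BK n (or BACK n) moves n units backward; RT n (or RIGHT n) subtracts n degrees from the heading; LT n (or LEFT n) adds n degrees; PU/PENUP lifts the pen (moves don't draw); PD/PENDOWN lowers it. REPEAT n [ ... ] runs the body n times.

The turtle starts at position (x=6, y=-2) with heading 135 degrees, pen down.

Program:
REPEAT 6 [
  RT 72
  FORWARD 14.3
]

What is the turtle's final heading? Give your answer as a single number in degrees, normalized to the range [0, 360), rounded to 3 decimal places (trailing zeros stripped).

Answer: 63

Derivation:
Executing turtle program step by step:
Start: pos=(6,-2), heading=135, pen down
REPEAT 6 [
  -- iteration 1/6 --
  RT 72: heading 135 -> 63
  FD 14.3: (6,-2) -> (12.492,10.741) [heading=63, draw]
  -- iteration 2/6 --
  RT 72: heading 63 -> 351
  FD 14.3: (12.492,10.741) -> (26.616,8.504) [heading=351, draw]
  -- iteration 3/6 --
  RT 72: heading 351 -> 279
  FD 14.3: (26.616,8.504) -> (28.853,-5.62) [heading=279, draw]
  -- iteration 4/6 --
  RT 72: heading 279 -> 207
  FD 14.3: (28.853,-5.62) -> (16.112,-12.112) [heading=207, draw]
  -- iteration 5/6 --
  RT 72: heading 207 -> 135
  FD 14.3: (16.112,-12.112) -> (6,-2) [heading=135, draw]
  -- iteration 6/6 --
  RT 72: heading 135 -> 63
  FD 14.3: (6,-2) -> (12.492,10.741) [heading=63, draw]
]
Final: pos=(12.492,10.741), heading=63, 6 segment(s) drawn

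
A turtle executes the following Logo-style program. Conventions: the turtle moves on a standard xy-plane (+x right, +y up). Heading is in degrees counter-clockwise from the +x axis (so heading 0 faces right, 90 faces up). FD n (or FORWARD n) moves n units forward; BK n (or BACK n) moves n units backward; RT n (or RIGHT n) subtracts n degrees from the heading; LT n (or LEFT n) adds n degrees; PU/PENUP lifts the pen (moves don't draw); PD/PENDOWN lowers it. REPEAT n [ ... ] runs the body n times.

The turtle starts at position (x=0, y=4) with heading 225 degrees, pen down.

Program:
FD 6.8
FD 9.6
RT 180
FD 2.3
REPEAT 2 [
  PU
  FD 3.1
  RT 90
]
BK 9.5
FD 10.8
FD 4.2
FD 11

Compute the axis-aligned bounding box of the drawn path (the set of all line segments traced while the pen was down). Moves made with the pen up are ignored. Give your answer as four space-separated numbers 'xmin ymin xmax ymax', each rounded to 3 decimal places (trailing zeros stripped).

Answer: -11.597 -7.597 0 4

Derivation:
Executing turtle program step by step:
Start: pos=(0,4), heading=225, pen down
FD 6.8: (0,4) -> (-4.808,-0.808) [heading=225, draw]
FD 9.6: (-4.808,-0.808) -> (-11.597,-7.597) [heading=225, draw]
RT 180: heading 225 -> 45
FD 2.3: (-11.597,-7.597) -> (-9.97,-5.97) [heading=45, draw]
REPEAT 2 [
  -- iteration 1/2 --
  PU: pen up
  FD 3.1: (-9.97,-5.97) -> (-7.778,-3.778) [heading=45, move]
  RT 90: heading 45 -> 315
  -- iteration 2/2 --
  PU: pen up
  FD 3.1: (-7.778,-3.778) -> (-5.586,-5.97) [heading=315, move]
  RT 90: heading 315 -> 225
]
BK 9.5: (-5.586,-5.97) -> (1.131,0.747) [heading=225, move]
FD 10.8: (1.131,0.747) -> (-6.505,-6.889) [heading=225, move]
FD 4.2: (-6.505,-6.889) -> (-9.475,-9.859) [heading=225, move]
FD 11: (-9.475,-9.859) -> (-17.253,-17.637) [heading=225, move]
Final: pos=(-17.253,-17.637), heading=225, 3 segment(s) drawn

Segment endpoints: x in {-11.597, -9.97, -4.808, 0}, y in {-7.597, -5.97, -0.808, 4}
xmin=-11.597, ymin=-7.597, xmax=0, ymax=4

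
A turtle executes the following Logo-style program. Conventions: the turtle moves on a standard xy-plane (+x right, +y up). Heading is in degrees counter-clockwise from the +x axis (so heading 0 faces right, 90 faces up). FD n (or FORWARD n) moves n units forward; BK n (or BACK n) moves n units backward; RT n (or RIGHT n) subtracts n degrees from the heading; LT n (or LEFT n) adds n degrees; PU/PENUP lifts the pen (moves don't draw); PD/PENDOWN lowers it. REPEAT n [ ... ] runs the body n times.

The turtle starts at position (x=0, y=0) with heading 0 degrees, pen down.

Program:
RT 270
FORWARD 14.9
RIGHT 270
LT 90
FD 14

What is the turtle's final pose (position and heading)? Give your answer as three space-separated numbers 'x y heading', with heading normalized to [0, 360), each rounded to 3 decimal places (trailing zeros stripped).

Answer: 0 0.9 270

Derivation:
Executing turtle program step by step:
Start: pos=(0,0), heading=0, pen down
RT 270: heading 0 -> 90
FD 14.9: (0,0) -> (0,14.9) [heading=90, draw]
RT 270: heading 90 -> 180
LT 90: heading 180 -> 270
FD 14: (0,14.9) -> (0,0.9) [heading=270, draw]
Final: pos=(0,0.9), heading=270, 2 segment(s) drawn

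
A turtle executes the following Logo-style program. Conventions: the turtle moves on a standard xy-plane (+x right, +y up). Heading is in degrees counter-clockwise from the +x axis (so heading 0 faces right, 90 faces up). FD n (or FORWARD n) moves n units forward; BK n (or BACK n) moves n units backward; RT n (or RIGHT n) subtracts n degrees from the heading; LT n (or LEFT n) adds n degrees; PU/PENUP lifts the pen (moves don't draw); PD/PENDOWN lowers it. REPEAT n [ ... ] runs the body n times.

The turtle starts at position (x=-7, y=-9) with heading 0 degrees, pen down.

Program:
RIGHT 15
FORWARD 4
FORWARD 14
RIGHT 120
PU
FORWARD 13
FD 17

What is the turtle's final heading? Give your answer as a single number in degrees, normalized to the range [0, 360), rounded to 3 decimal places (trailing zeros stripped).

Executing turtle program step by step:
Start: pos=(-7,-9), heading=0, pen down
RT 15: heading 0 -> 345
FD 4: (-7,-9) -> (-3.136,-10.035) [heading=345, draw]
FD 14: (-3.136,-10.035) -> (10.387,-13.659) [heading=345, draw]
RT 120: heading 345 -> 225
PU: pen up
FD 13: (10.387,-13.659) -> (1.194,-22.851) [heading=225, move]
FD 17: (1.194,-22.851) -> (-10.827,-34.872) [heading=225, move]
Final: pos=(-10.827,-34.872), heading=225, 2 segment(s) drawn

Answer: 225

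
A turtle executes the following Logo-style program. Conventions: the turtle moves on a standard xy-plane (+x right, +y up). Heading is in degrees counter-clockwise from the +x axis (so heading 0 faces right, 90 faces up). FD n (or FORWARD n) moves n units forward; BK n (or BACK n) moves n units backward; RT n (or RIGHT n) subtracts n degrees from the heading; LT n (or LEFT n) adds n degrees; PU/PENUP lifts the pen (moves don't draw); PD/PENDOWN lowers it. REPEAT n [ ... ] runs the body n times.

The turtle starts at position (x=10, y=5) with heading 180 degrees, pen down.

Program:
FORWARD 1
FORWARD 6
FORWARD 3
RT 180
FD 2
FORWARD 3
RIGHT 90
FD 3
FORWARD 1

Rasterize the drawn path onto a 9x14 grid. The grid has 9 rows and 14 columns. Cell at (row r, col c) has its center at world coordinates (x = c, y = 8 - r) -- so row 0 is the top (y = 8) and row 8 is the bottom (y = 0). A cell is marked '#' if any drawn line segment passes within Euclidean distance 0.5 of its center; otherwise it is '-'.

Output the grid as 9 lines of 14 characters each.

Answer: --------------
--------------
--------------
###########---
-----#--------
-----#--------
-----#--------
-----#--------
--------------

Derivation:
Segment 0: (10,5) -> (9,5)
Segment 1: (9,5) -> (3,5)
Segment 2: (3,5) -> (0,5)
Segment 3: (0,5) -> (2,5)
Segment 4: (2,5) -> (5,5)
Segment 5: (5,5) -> (5,2)
Segment 6: (5,2) -> (5,1)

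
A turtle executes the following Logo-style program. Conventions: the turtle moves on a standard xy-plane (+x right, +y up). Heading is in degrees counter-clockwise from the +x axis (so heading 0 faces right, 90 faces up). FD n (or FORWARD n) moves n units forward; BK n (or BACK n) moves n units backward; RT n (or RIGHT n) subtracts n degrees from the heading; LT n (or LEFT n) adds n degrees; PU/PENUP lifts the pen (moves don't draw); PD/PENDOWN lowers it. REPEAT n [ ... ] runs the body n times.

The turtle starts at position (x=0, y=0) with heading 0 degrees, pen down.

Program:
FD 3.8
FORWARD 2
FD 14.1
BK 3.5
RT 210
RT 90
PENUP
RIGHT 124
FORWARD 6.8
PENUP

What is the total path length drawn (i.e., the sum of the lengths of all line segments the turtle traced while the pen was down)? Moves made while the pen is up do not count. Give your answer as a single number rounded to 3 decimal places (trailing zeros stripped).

Executing turtle program step by step:
Start: pos=(0,0), heading=0, pen down
FD 3.8: (0,0) -> (3.8,0) [heading=0, draw]
FD 2: (3.8,0) -> (5.8,0) [heading=0, draw]
FD 14.1: (5.8,0) -> (19.9,0) [heading=0, draw]
BK 3.5: (19.9,0) -> (16.4,0) [heading=0, draw]
RT 210: heading 0 -> 150
RT 90: heading 150 -> 60
PU: pen up
RT 124: heading 60 -> 296
FD 6.8: (16.4,0) -> (19.381,-6.112) [heading=296, move]
PU: pen up
Final: pos=(19.381,-6.112), heading=296, 4 segment(s) drawn

Segment lengths:
  seg 1: (0,0) -> (3.8,0), length = 3.8
  seg 2: (3.8,0) -> (5.8,0), length = 2
  seg 3: (5.8,0) -> (19.9,0), length = 14.1
  seg 4: (19.9,0) -> (16.4,0), length = 3.5
Total = 23.4

Answer: 23.4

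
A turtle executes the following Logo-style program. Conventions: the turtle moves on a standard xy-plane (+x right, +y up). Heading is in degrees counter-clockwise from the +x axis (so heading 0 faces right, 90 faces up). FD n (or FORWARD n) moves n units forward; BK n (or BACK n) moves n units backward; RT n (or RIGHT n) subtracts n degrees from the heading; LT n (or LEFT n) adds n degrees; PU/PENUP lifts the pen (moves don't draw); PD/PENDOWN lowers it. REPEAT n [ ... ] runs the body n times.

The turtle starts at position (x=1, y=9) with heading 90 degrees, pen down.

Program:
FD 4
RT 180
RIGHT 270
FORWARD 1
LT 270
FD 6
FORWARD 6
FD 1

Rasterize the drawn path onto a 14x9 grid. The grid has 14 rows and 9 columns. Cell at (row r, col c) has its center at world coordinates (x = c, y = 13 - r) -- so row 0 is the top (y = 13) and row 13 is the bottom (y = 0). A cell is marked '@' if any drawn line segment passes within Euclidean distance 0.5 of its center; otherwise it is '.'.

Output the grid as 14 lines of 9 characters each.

Answer: .@@......
.@@......
.@@......
.@@......
.@@......
..@......
..@......
..@......
..@......
..@......
..@......
..@......
..@......
..@......

Derivation:
Segment 0: (1,9) -> (1,13)
Segment 1: (1,13) -> (2,13)
Segment 2: (2,13) -> (2,7)
Segment 3: (2,7) -> (2,1)
Segment 4: (2,1) -> (2,0)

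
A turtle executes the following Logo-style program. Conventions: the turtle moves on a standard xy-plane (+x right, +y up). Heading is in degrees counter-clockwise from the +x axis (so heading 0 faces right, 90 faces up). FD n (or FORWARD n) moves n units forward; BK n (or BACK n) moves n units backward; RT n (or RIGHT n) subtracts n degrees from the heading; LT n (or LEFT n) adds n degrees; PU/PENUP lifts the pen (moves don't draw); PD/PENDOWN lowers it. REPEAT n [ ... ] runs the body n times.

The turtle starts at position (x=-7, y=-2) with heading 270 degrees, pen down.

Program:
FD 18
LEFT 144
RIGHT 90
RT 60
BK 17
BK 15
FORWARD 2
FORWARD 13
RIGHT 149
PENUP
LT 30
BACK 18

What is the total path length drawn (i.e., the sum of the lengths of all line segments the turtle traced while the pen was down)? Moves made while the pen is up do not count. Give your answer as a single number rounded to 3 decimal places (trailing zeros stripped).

Answer: 65

Derivation:
Executing turtle program step by step:
Start: pos=(-7,-2), heading=270, pen down
FD 18: (-7,-2) -> (-7,-20) [heading=270, draw]
LT 144: heading 270 -> 54
RT 90: heading 54 -> 324
RT 60: heading 324 -> 264
BK 17: (-7,-20) -> (-5.223,-3.093) [heading=264, draw]
BK 15: (-5.223,-3.093) -> (-3.655,11.825) [heading=264, draw]
FD 2: (-3.655,11.825) -> (-3.864,9.836) [heading=264, draw]
FD 13: (-3.864,9.836) -> (-5.223,-3.093) [heading=264, draw]
RT 149: heading 264 -> 115
PU: pen up
LT 30: heading 115 -> 145
BK 18: (-5.223,-3.093) -> (9.522,-13.418) [heading=145, move]
Final: pos=(9.522,-13.418), heading=145, 5 segment(s) drawn

Segment lengths:
  seg 1: (-7,-2) -> (-7,-20), length = 18
  seg 2: (-7,-20) -> (-5.223,-3.093), length = 17
  seg 3: (-5.223,-3.093) -> (-3.655,11.825), length = 15
  seg 4: (-3.655,11.825) -> (-3.864,9.836), length = 2
  seg 5: (-3.864,9.836) -> (-5.223,-3.093), length = 13
Total = 65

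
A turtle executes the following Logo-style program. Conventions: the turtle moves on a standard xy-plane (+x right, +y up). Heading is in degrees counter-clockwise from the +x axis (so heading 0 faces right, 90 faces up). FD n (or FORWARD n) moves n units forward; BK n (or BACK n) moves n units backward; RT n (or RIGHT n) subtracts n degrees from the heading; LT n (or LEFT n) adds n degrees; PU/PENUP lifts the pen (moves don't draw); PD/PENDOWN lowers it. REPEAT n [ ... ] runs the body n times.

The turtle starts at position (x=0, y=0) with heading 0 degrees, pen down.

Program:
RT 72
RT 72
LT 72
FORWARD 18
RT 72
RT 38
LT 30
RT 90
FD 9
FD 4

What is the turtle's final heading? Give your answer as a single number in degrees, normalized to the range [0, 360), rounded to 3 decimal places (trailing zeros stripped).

Answer: 118

Derivation:
Executing turtle program step by step:
Start: pos=(0,0), heading=0, pen down
RT 72: heading 0 -> 288
RT 72: heading 288 -> 216
LT 72: heading 216 -> 288
FD 18: (0,0) -> (5.562,-17.119) [heading=288, draw]
RT 72: heading 288 -> 216
RT 38: heading 216 -> 178
LT 30: heading 178 -> 208
RT 90: heading 208 -> 118
FD 9: (5.562,-17.119) -> (1.337,-9.172) [heading=118, draw]
FD 4: (1.337,-9.172) -> (-0.541,-5.641) [heading=118, draw]
Final: pos=(-0.541,-5.641), heading=118, 3 segment(s) drawn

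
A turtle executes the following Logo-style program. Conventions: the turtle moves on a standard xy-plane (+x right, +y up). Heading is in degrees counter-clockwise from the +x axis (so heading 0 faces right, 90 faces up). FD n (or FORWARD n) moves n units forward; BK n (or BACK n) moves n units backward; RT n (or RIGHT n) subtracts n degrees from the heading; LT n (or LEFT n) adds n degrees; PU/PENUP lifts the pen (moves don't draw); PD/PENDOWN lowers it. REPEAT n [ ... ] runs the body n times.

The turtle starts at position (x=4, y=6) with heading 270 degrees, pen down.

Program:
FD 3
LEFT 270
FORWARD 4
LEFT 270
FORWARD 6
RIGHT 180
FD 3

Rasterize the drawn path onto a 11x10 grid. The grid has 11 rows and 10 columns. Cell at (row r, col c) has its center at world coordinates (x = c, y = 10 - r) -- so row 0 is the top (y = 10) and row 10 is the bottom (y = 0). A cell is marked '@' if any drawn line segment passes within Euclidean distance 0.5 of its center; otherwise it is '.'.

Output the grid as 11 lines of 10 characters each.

Answer: ..........
@.........
@.........
@.........
@...@.....
@...@.....
@...@.....
@@@@@.....
..........
..........
..........

Derivation:
Segment 0: (4,6) -> (4,3)
Segment 1: (4,3) -> (-0,3)
Segment 2: (-0,3) -> (0,9)
Segment 3: (0,9) -> (0,6)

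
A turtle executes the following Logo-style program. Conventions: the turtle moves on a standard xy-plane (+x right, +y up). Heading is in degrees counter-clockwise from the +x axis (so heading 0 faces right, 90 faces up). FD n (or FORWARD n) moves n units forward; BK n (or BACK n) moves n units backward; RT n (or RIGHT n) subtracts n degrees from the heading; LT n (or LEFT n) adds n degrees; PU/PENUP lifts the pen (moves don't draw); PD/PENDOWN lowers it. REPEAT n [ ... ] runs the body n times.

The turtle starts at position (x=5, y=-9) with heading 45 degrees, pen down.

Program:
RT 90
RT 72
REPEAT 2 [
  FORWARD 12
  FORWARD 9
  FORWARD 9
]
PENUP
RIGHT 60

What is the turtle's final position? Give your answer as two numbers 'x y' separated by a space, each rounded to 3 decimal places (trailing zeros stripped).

Answer: -22.239 -62.46

Derivation:
Executing turtle program step by step:
Start: pos=(5,-9), heading=45, pen down
RT 90: heading 45 -> 315
RT 72: heading 315 -> 243
REPEAT 2 [
  -- iteration 1/2 --
  FD 12: (5,-9) -> (-0.448,-19.692) [heading=243, draw]
  FD 9: (-0.448,-19.692) -> (-4.534,-27.711) [heading=243, draw]
  FD 9: (-4.534,-27.711) -> (-8.62,-35.73) [heading=243, draw]
  -- iteration 2/2 --
  FD 12: (-8.62,-35.73) -> (-14.068,-46.422) [heading=243, draw]
  FD 9: (-14.068,-46.422) -> (-18.154,-54.441) [heading=243, draw]
  FD 9: (-18.154,-54.441) -> (-22.239,-62.46) [heading=243, draw]
]
PU: pen up
RT 60: heading 243 -> 183
Final: pos=(-22.239,-62.46), heading=183, 6 segment(s) drawn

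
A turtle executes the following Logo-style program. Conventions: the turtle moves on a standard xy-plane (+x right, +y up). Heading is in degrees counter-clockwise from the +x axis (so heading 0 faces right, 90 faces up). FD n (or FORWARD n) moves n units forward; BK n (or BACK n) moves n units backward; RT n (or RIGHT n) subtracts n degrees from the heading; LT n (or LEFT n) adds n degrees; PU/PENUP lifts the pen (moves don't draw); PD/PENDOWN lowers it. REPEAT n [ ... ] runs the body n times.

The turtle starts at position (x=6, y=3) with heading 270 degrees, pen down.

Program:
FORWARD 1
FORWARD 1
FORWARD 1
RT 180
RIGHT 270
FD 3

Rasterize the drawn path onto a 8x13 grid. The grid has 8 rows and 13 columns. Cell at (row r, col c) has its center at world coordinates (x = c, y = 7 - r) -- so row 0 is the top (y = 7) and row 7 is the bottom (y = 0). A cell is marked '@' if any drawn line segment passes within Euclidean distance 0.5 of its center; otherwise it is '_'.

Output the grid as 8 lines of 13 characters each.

Answer: _____________
_____________
_____________
_____________
______@______
______@______
______@______
___@@@@______

Derivation:
Segment 0: (6,3) -> (6,2)
Segment 1: (6,2) -> (6,1)
Segment 2: (6,1) -> (6,0)
Segment 3: (6,0) -> (3,-0)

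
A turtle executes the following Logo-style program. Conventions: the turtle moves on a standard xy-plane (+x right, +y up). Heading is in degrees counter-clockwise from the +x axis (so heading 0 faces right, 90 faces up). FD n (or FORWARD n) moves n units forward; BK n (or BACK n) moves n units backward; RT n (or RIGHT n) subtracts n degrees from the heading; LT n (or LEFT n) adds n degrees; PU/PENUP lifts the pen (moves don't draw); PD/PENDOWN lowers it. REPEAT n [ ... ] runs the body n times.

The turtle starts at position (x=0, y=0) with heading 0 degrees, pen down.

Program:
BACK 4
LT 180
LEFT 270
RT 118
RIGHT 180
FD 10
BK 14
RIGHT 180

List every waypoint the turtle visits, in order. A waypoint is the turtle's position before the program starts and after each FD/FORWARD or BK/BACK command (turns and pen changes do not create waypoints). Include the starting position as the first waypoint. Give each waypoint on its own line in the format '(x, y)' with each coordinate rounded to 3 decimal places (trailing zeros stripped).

Executing turtle program step by step:
Start: pos=(0,0), heading=0, pen down
BK 4: (0,0) -> (-4,0) [heading=0, draw]
LT 180: heading 0 -> 180
LT 270: heading 180 -> 90
RT 118: heading 90 -> 332
RT 180: heading 332 -> 152
FD 10: (-4,0) -> (-12.829,4.695) [heading=152, draw]
BK 14: (-12.829,4.695) -> (-0.468,-1.878) [heading=152, draw]
RT 180: heading 152 -> 332
Final: pos=(-0.468,-1.878), heading=332, 3 segment(s) drawn
Waypoints (4 total):
(0, 0)
(-4, 0)
(-12.829, 4.695)
(-0.468, -1.878)

Answer: (0, 0)
(-4, 0)
(-12.829, 4.695)
(-0.468, -1.878)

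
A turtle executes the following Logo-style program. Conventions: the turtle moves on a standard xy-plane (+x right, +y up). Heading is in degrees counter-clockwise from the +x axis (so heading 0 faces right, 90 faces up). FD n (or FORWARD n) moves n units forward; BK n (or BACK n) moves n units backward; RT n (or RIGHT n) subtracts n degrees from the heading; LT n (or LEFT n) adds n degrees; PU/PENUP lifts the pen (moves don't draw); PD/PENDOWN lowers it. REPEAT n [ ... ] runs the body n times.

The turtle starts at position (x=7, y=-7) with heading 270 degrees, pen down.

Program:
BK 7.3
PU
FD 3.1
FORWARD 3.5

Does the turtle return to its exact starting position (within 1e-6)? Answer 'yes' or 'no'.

Executing turtle program step by step:
Start: pos=(7,-7), heading=270, pen down
BK 7.3: (7,-7) -> (7,0.3) [heading=270, draw]
PU: pen up
FD 3.1: (7,0.3) -> (7,-2.8) [heading=270, move]
FD 3.5: (7,-2.8) -> (7,-6.3) [heading=270, move]
Final: pos=(7,-6.3), heading=270, 1 segment(s) drawn

Start position: (7, -7)
Final position: (7, -6.3)
Distance = 0.7; >= 1e-6 -> NOT closed

Answer: no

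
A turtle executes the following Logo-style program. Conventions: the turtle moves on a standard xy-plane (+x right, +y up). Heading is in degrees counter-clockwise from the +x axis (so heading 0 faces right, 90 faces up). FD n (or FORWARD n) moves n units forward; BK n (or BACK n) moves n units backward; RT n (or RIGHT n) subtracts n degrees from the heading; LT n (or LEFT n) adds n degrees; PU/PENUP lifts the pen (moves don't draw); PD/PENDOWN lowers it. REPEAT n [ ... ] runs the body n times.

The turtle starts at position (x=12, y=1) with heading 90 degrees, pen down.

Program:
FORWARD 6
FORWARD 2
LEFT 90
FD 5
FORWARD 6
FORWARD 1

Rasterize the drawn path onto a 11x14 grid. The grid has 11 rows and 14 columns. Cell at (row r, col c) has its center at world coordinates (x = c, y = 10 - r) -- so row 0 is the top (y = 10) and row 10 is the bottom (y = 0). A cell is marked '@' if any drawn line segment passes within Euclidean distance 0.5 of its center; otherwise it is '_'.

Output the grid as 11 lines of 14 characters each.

Answer: ______________
@@@@@@@@@@@@@_
____________@_
____________@_
____________@_
____________@_
____________@_
____________@_
____________@_
____________@_
______________

Derivation:
Segment 0: (12,1) -> (12,7)
Segment 1: (12,7) -> (12,9)
Segment 2: (12,9) -> (7,9)
Segment 3: (7,9) -> (1,9)
Segment 4: (1,9) -> (0,9)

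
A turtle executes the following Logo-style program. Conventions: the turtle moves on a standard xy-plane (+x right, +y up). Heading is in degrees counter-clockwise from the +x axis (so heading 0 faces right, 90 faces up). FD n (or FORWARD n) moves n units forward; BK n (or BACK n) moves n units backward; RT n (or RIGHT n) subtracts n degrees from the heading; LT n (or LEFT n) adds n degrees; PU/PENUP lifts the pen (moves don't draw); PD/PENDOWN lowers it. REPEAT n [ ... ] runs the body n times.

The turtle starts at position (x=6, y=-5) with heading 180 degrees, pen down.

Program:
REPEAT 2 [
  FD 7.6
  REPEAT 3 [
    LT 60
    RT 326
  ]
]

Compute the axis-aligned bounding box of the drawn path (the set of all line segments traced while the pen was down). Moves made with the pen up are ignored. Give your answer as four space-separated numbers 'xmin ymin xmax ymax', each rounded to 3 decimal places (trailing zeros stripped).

Answer: -3.18 -5 6 2.434

Derivation:
Executing turtle program step by step:
Start: pos=(6,-5), heading=180, pen down
REPEAT 2 [
  -- iteration 1/2 --
  FD 7.6: (6,-5) -> (-1.6,-5) [heading=180, draw]
  REPEAT 3 [
    -- iteration 1/3 --
    LT 60: heading 180 -> 240
    RT 326: heading 240 -> 274
    -- iteration 2/3 --
    LT 60: heading 274 -> 334
    RT 326: heading 334 -> 8
    -- iteration 3/3 --
    LT 60: heading 8 -> 68
    RT 326: heading 68 -> 102
  ]
  -- iteration 2/2 --
  FD 7.6: (-1.6,-5) -> (-3.18,2.434) [heading=102, draw]
  REPEAT 3 [
    -- iteration 1/3 --
    LT 60: heading 102 -> 162
    RT 326: heading 162 -> 196
    -- iteration 2/3 --
    LT 60: heading 196 -> 256
    RT 326: heading 256 -> 290
    -- iteration 3/3 --
    LT 60: heading 290 -> 350
    RT 326: heading 350 -> 24
  ]
]
Final: pos=(-3.18,2.434), heading=24, 2 segment(s) drawn

Segment endpoints: x in {-3.18, -1.6, 6}, y in {-5, -5, 2.434}
xmin=-3.18, ymin=-5, xmax=6, ymax=2.434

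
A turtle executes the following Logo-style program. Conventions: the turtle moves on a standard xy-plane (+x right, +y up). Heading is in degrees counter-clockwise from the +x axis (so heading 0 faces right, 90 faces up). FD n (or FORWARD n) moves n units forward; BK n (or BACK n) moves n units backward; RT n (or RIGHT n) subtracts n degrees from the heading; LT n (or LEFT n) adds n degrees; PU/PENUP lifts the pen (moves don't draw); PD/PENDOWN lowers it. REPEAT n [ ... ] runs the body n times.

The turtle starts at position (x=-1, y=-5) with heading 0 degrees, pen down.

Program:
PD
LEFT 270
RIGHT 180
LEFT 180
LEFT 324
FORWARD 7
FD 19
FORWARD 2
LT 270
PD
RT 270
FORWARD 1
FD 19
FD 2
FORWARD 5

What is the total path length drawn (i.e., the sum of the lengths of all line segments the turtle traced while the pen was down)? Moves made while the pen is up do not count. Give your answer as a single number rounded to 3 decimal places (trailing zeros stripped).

Executing turtle program step by step:
Start: pos=(-1,-5), heading=0, pen down
PD: pen down
LT 270: heading 0 -> 270
RT 180: heading 270 -> 90
LT 180: heading 90 -> 270
LT 324: heading 270 -> 234
FD 7: (-1,-5) -> (-5.114,-10.663) [heading=234, draw]
FD 19: (-5.114,-10.663) -> (-16.282,-26.034) [heading=234, draw]
FD 2: (-16.282,-26.034) -> (-17.458,-27.652) [heading=234, draw]
LT 270: heading 234 -> 144
PD: pen down
RT 270: heading 144 -> 234
FD 1: (-17.458,-27.652) -> (-18.046,-28.461) [heading=234, draw]
FD 19: (-18.046,-28.461) -> (-29.214,-43.833) [heading=234, draw]
FD 2: (-29.214,-43.833) -> (-30.389,-45.451) [heading=234, draw]
FD 5: (-30.389,-45.451) -> (-33.328,-49.496) [heading=234, draw]
Final: pos=(-33.328,-49.496), heading=234, 7 segment(s) drawn

Segment lengths:
  seg 1: (-1,-5) -> (-5.114,-10.663), length = 7
  seg 2: (-5.114,-10.663) -> (-16.282,-26.034), length = 19
  seg 3: (-16.282,-26.034) -> (-17.458,-27.652), length = 2
  seg 4: (-17.458,-27.652) -> (-18.046,-28.461), length = 1
  seg 5: (-18.046,-28.461) -> (-29.214,-43.833), length = 19
  seg 6: (-29.214,-43.833) -> (-30.389,-45.451), length = 2
  seg 7: (-30.389,-45.451) -> (-33.328,-49.496), length = 5
Total = 55

Answer: 55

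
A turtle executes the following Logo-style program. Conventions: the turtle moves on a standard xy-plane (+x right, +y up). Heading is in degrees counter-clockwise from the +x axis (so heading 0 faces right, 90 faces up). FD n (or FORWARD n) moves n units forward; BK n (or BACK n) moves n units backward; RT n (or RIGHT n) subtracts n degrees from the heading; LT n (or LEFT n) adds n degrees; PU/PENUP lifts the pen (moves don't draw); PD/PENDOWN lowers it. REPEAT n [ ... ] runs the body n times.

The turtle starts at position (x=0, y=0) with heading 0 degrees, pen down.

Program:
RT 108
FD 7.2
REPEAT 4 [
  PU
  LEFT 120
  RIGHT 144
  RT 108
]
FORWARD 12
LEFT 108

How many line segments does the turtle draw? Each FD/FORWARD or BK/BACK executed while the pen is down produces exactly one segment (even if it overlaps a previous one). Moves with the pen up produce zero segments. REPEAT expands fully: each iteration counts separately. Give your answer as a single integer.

Answer: 1

Derivation:
Executing turtle program step by step:
Start: pos=(0,0), heading=0, pen down
RT 108: heading 0 -> 252
FD 7.2: (0,0) -> (-2.225,-6.848) [heading=252, draw]
REPEAT 4 [
  -- iteration 1/4 --
  PU: pen up
  LT 120: heading 252 -> 12
  RT 144: heading 12 -> 228
  RT 108: heading 228 -> 120
  -- iteration 2/4 --
  PU: pen up
  LT 120: heading 120 -> 240
  RT 144: heading 240 -> 96
  RT 108: heading 96 -> 348
  -- iteration 3/4 --
  PU: pen up
  LT 120: heading 348 -> 108
  RT 144: heading 108 -> 324
  RT 108: heading 324 -> 216
  -- iteration 4/4 --
  PU: pen up
  LT 120: heading 216 -> 336
  RT 144: heading 336 -> 192
  RT 108: heading 192 -> 84
]
FD 12: (-2.225,-6.848) -> (-0.971,5.087) [heading=84, move]
LT 108: heading 84 -> 192
Final: pos=(-0.971,5.087), heading=192, 1 segment(s) drawn
Segments drawn: 1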